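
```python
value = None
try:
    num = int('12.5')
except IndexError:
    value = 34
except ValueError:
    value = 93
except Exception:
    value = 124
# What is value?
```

Step-by-step execution trace:
1. `num = int('12.5')` raises ValueError.
2. `except IndexError` does not match ValueError; skipped.
3. `except ValueError` matches → value = 93.
4. Remaining except clauses are skipped.
Result: 93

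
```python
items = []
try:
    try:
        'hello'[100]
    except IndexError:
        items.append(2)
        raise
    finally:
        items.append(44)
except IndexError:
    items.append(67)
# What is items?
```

Step-by-step execution trace:
1. Inner try: `'hello'[100]` raises IndexError.
2. Inner `except IndexError` matches → `items.append(2)` → items = [2].
3. bare `raise` re-raises IndexError.
4. Inner `finally` runs during unwinding: `items.append(44)` → items = [2, 44].
5. Outer `except IndexError` matches → `items.append(67)` → items = [2, 44, 67].
Result: [2, 44, 67]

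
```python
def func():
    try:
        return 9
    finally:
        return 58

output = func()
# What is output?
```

Step-by-step execution trace:
1. `func()` enters try: `return 9` sets pending return value 9.
2. Before returning, `finally: return 58` runs and overrides the pending return.
3. func() returns 58 → output = 58.
Result: 58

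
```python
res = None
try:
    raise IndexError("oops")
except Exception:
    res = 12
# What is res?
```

Step-by-step execution trace:
1. `raise IndexError(...)` raises IndexError.
2. `except Exception` matches (IndexError is a subclass of Exception) → res = 12.
Result: 12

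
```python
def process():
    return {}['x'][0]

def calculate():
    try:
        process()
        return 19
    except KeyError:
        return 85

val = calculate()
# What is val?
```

Step-by-step execution trace:
1. `calculate()` calls `process()`.
2. `process()` evaluates `{}['x'][0]`, which raises KeyError; it propagates to the caller.
3. `return 19` is not reached.
4. `except KeyError` in calculate matches → returns 85.
5. val = 85.
Result: 85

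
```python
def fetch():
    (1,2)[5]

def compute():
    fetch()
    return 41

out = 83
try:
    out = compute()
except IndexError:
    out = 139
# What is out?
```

Step-by-step execution trace:
1. out starts at 83.
2. try: `compute()` calls `fetch()`.
3. `fetch()` evaluates `(1,2)[5]`, which raises IndexError; it propagates through compute (uncaught).
4. `return 41` in compute is not reached; the assignment to out does not complete.
5. `except IndexError` matches → out = 139.
Result: 139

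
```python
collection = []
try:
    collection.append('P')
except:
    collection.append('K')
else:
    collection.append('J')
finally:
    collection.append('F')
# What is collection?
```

Step-by-step execution trace:
1. try: `collection.append('P')` → collection = ['P']. No exception raised.
2. `except` is skipped.
3. `else` runs: `collection.append('J')` → collection = ['P', 'J'].
4. `finally` always runs: `collection.append('F')` → collection = ['P', 'J', 'F'].
Result: ['P', 'J', 'F']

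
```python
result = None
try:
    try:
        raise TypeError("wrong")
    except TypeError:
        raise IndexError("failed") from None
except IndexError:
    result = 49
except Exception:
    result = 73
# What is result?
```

Step-by-step execution trace:
1. Inner try raises TypeError; inner `except TypeError` catches it.
2. `raise IndexError(...) from None` raises IndexError (from None suppresses __context__, but the active exception is still IndexError).
3. Outer `except IndexError` matches → result = 49.
4. `except Exception` is not reached.
Result: 49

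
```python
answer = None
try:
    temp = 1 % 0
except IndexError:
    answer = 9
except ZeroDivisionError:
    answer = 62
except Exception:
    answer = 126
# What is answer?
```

Step-by-step execution trace:
1. `temp = 1 % 0` raises ZeroDivisionError.
2. `except IndexError` does not match ZeroDivisionError; skipped.
3. `except ZeroDivisionError` matches → answer = 62.
4. Remaining except clauses are skipped.
Result: 62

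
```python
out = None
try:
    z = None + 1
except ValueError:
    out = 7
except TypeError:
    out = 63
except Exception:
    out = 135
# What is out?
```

Step-by-step execution trace:
1. `z = None + 1` raises TypeError.
2. `except ValueError` does not match TypeError; skipped.
3. `except TypeError` matches → out = 63.
4. Remaining except clauses are skipped.
Result: 63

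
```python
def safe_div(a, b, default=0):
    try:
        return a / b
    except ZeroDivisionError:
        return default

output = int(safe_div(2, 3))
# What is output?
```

Step-by-step execution trace:
1. `safe_div(2, 3)` enters try: `return 2 / 3` → returns 0.6666666666666666. No exception raised.
2. `except ZeroDivisionError` is skipped.
3. `int(0.6666666666666666)` → 0 → output = 0.
Result: 0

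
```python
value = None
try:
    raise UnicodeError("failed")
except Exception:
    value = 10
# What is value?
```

Step-by-step execution trace:
1. `raise UnicodeError(...)` raises UnicodeError.
2. `except Exception` matches (UnicodeError is a subclass of Exception) → value = 10.
Result: 10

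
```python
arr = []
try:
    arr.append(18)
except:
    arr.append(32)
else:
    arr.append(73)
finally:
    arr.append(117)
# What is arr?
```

Step-by-step execution trace:
1. try: `arr.append(18)` → arr = [18]. No exception raised.
2. `except` is skipped.
3. `else` runs: `arr.append(73)` → arr = [18, 73].
4. `finally` always runs: `arr.append(117)` → arr = [18, 73, 117].
Result: [18, 73, 117]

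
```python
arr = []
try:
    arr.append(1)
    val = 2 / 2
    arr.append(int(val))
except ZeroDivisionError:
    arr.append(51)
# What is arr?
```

Step-by-step execution trace:
1. try: `arr.append(1)` → arr = [1].
2. `val = 2 / 2` → val = 1.0. No exception raised.
3. `arr.append(int(val))` → arr = [1, 1].
4. `except ZeroDivisionError` is skipped (no exception was raised).
Result: [1, 1]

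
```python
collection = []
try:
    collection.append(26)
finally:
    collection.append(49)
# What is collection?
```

Step-by-step execution trace:
1. try: `collection.append(26)` → collection = [26].
2. The try body completes without raising.
3. finally always runs: `collection.append(49)` → collection = [26, 49].
Result: [26, 49]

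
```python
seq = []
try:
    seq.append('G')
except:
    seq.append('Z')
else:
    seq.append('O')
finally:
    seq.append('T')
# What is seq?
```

Step-by-step execution trace:
1. try: `seq.append('G')` → seq = ['G']. No exception raised.
2. `except` is skipped.
3. `else` runs: `seq.append('O')` → seq = ['G', 'O'].
4. `finally` always runs: `seq.append('T')` → seq = ['G', 'O', 'T'].
Result: ['G', 'O', 'T']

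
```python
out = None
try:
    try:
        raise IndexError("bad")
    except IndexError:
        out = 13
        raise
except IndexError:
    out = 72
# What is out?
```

Step-by-step execution trace:
1. Inner try: `raise IndexError("bad")` raises IndexError.
2. Inner `except IndexError` matches → out = 13.
3. bare `raise` re-raises the same IndexError.
4. Outer `except IndexError` matches → out = 72.
Result: 72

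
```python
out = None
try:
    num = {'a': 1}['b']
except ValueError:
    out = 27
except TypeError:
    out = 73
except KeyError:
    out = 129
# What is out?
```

Step-by-step execution trace:
1. `num = {'a': 1}['b']` raises KeyError.
2. `except ValueError` does not match KeyError; skipped.
3. `except TypeError` does not match KeyError; skipped.
4. `except KeyError` matches → out = 129.
Result: 129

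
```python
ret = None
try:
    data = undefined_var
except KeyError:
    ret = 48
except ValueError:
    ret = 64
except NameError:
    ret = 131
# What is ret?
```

Step-by-step execution trace:
1. `data = undefined_var` raises NameError.
2. `except KeyError` does not match NameError; skipped.
3. `except ValueError` does not match NameError; skipped.
4. `except NameError` matches → ret = 131.
Result: 131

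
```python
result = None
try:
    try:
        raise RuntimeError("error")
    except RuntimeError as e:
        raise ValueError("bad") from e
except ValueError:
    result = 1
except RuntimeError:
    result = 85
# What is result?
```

Step-by-step execution trace:
1. Inner try raises RuntimeError; inner `except RuntimeError as e` catches it.
2. `raise ValueError(...) from e` raises ValueError (RuntimeError is attached as __cause__, but only ValueError is active).
3. Outer `except ValueError` matches → result = 1.
4. `except RuntimeError` is not reached.
Result: 1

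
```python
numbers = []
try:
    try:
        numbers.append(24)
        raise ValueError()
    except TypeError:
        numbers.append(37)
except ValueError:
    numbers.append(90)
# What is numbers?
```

Step-by-step execution trace:
1. Inner try: `numbers.append(24)` → numbers = [24].
2. `raise ValueError()` raises ValueError.
3. Inner `except TypeError` does not match ValueError; exception propagates to outer try.
4. Outer `except ValueError` matches → `numbers.append(90)` → numbers = [24, 90].
Result: [24, 90]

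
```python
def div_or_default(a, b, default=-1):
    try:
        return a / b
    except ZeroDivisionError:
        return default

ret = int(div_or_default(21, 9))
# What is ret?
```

Step-by-step execution trace:
1. `div_or_default(21, 9)` enters try: `return 21 / 9` → returns 2.3333333333333335. No exception raised.
2. `except ZeroDivisionError` is skipped.
3. `int(2.3333333333333335)` → 2 → ret = 2.
Result: 2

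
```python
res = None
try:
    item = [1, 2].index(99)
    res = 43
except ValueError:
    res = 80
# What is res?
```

Step-by-step execution trace:
1. `item = [1, 2].index(99)` raises ValueError.
2. `res = 43` is not reached.
3. `except ValueError` matches → res = 80.
Result: 80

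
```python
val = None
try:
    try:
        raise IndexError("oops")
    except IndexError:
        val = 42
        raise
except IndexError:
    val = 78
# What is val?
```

Step-by-step execution trace:
1. Inner try: `raise IndexError("oops")` raises IndexError.
2. Inner `except IndexError` matches → val = 42.
3. bare `raise` re-raises the same IndexError.
4. Outer `except IndexError` matches → val = 78.
Result: 78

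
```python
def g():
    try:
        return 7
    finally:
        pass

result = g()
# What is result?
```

Step-by-step execution trace:
1. `g()` enters try: `return 7` sets pending return value 7.
2. Before returning, `finally: pass` runs (no effect).
3. g() returns 7 → result = 7.
Result: 7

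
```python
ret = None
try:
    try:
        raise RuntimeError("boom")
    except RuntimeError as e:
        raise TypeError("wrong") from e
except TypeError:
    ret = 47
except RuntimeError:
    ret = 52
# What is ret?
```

Step-by-step execution trace:
1. Inner try raises RuntimeError; inner `except RuntimeError as e` catches it.
2. `raise TypeError(...) from e` raises TypeError (RuntimeError is attached as __cause__, but only TypeError is active).
3. Outer `except TypeError` matches → ret = 47.
4. `except RuntimeError` is not reached.
Result: 47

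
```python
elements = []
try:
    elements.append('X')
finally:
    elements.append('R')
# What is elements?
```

Step-by-step execution trace:
1. try: `elements.append('X')` → elements = ['X'].
2. The try body completes without raising.
3. finally always runs: `elements.append('R')` → elements = ['X', 'R'].
Result: ['X', 'R']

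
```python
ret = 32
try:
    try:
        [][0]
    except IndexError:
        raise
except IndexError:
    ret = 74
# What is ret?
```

Step-by-step execution trace:
1. Inner try: `[][0]` raises IndexError.
2. Inner `except IndexError` matches; bare `raise` re-raises the same IndexError.
3. Outer `except IndexError` matches → ret = 74.
Result: 74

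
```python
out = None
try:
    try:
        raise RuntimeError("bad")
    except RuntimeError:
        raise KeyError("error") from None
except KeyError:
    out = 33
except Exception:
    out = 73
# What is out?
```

Step-by-step execution trace:
1. Inner try raises RuntimeError; inner `except RuntimeError` catches it.
2. `raise KeyError(...) from None` raises KeyError (from None suppresses __context__, but the active exception is still KeyError).
3. Outer `except KeyError` matches → out = 33.
4. `except Exception` is not reached.
Result: 33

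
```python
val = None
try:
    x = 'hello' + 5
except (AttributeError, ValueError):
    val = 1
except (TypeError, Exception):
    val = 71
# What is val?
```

Step-by-step execution trace:
1. `x = 'hello' + 5` raises TypeError.
2. `except (AttributeError, ValueError)` does not match TypeError; skipped.
3. `except (TypeError, Exception)` matches (TypeError is in the tuple) → val = 71.
Result: 71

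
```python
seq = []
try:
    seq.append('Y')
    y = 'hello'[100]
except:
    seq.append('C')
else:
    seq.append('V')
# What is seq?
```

Step-by-step execution trace:
1. try: `seq.append('Y')` → seq = ['Y'].
2. `y = 'hello'[100]` raises IndexError.
3. bare `except` matches → `seq.append('C')` → seq = ['Y', 'C'].
4. `else` is skipped (an exception was raised).
Result: ['Y', 'C']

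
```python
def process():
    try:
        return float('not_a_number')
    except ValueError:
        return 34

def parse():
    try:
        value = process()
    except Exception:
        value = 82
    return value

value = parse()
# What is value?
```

Step-by-step execution trace:
1. `parse()` calls `process()`.
2. In process: `float('not_a_number')` raises ValueError; `except ValueError` catches it → returns 34.
3. In parse: `value = process()` → value = 34. No exception reaches parse.
4. `except Exception` is skipped; parse returns 34.
5. value = 34.
Result: 34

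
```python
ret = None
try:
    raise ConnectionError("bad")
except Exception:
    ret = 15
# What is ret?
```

Step-by-step execution trace:
1. `raise ConnectionError(...)` raises ConnectionError.
2. `except Exception` matches (ConnectionError is a subclass of Exception) → ret = 15.
Result: 15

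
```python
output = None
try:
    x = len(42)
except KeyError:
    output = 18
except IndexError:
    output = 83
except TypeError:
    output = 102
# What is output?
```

Step-by-step execution trace:
1. `x = len(42)` raises TypeError.
2. `except KeyError` does not match TypeError; skipped.
3. `except IndexError` does not match TypeError; skipped.
4. `except TypeError` matches → output = 102.
Result: 102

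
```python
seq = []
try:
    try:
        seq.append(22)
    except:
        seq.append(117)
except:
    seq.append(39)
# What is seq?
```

Step-by-step execution trace:
1. Inner try: `seq.append(22)` → seq = [22]. No exception raised.
2. Inner `except` is skipped.
3. Inner try completes normally; outer `except` is skipped.
Result: [22]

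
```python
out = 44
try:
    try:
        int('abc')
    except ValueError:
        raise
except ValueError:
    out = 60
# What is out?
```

Step-by-step execution trace:
1. Inner try: `int('abc')` raises ValueError.
2. Inner `except ValueError` matches; bare `raise` re-raises the same ValueError.
3. Outer `except ValueError` matches → out = 60.
Result: 60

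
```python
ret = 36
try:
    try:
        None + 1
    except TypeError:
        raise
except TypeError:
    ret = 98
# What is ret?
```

Step-by-step execution trace:
1. Inner try: `None + 1` raises TypeError.
2. Inner `except TypeError` matches; bare `raise` re-raises the same TypeError.
3. Outer `except TypeError` matches → ret = 98.
Result: 98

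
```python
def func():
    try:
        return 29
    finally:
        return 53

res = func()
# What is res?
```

Step-by-step execution trace:
1. `func()` enters try: `return 29` sets pending return value 29.
2. Before returning, `finally: return 53` runs and overrides the pending return.
3. func() returns 53 → res = 53.
Result: 53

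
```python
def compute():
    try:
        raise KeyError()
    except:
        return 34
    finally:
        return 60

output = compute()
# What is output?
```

Step-by-step execution trace:
1. `compute()` enters try: `raise KeyError()` raises KeyError.
2. bare `except` matches → `return 34` sets pending return value 34.
3. Before returning, `finally: return 60` runs and overrides the pending return.
4. compute() returns 60 → output = 60.
Result: 60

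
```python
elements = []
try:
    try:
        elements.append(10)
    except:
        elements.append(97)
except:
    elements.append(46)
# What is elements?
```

Step-by-step execution trace:
1. Inner try: `elements.append(10)` → elements = [10]. No exception raised.
2. Inner `except` is skipped.
3. Inner try completes normally; outer `except` is skipped.
Result: [10]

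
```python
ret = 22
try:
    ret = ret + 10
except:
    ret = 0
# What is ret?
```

Step-by-step execution trace:
1. ret starts at 22.
2. try: `ret = ret + 10` → ret = 32. No exception raised.
3. `except` is skipped.
Result: 32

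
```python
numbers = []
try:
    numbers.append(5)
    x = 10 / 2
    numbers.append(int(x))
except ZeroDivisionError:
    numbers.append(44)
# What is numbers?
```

Step-by-step execution trace:
1. try: `numbers.append(5)` → numbers = [5].
2. `x = 10 / 2` → x = 5.0. No exception raised.
3. `numbers.append(int(x))` → numbers = [5, 5].
4. `except ZeroDivisionError` is skipped (no exception was raised).
Result: [5, 5]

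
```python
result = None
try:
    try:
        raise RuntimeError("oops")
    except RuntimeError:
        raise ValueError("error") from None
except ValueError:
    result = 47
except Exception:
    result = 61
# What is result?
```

Step-by-step execution trace:
1. Inner try raises RuntimeError; inner `except RuntimeError` catches it.
2. `raise ValueError(...) from None` raises ValueError (from None suppresses __context__, but the active exception is still ValueError).
3. Outer `except ValueError` matches → result = 47.
4. `except Exception` is not reached.
Result: 47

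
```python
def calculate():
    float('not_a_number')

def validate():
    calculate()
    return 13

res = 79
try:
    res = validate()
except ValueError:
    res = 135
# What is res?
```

Step-by-step execution trace:
1. res starts at 79.
2. try: `validate()` calls `calculate()`.
3. `calculate()` evaluates `float('not_a_number')`, which raises ValueError; it propagates through validate (uncaught).
4. `return 13` in validate is not reached; the assignment to res does not complete.
5. `except ValueError` matches → res = 135.
Result: 135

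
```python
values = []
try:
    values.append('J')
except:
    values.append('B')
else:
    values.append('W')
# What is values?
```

Step-by-step execution trace:
1. try: `values.append('J')` → values = ['J']. No exception raised.
2. `except` is skipped.
3. `else` runs (try completed without exception): `values.append('W')` → values = ['J', 'W'].
Result: ['J', 'W']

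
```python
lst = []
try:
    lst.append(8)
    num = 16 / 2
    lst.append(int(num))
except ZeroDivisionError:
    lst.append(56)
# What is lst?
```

Step-by-step execution trace:
1. try: `lst.append(8)` → lst = [8].
2. `num = 16 / 2` → num = 8.0. No exception raised.
3. `lst.append(int(num))` → lst = [8, 8].
4. `except ZeroDivisionError` is skipped (no exception was raised).
Result: [8, 8]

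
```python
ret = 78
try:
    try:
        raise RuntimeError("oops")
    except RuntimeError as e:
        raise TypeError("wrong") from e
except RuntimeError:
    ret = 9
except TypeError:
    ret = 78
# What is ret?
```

Step-by-step execution trace:
1. Inner try raises RuntimeError; inner `except RuntimeError as e` catches it.
2. `raise TypeError(...) from e` raises TypeError (RuntimeError is attached as __cause__, but only TypeError is active).
3. Outer `except RuntimeError` does not match TypeError; skipped.
4. Outer `except TypeError` matches → ret = 78.
Result: 78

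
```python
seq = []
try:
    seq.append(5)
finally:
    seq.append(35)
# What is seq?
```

Step-by-step execution trace:
1. try: `seq.append(5)` → seq = [5].
2. The try body completes without raising.
3. finally always runs: `seq.append(35)` → seq = [5, 35].
Result: [5, 35]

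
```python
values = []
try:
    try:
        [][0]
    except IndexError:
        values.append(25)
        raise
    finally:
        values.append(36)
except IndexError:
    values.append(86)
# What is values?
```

Step-by-step execution trace:
1. Inner try: `[][0]` raises IndexError.
2. Inner `except IndexError` matches → `values.append(25)` → values = [25].
3. bare `raise` re-raises IndexError.
4. Inner `finally` runs during unwinding: `values.append(36)` → values = [25, 36].
5. Outer `except IndexError` matches → `values.append(86)` → values = [25, 36, 86].
Result: [25, 36, 86]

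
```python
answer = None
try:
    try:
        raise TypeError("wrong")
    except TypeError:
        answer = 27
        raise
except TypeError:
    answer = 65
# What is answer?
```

Step-by-step execution trace:
1. Inner try: `raise TypeError("wrong")` raises TypeError.
2. Inner `except TypeError` matches → answer = 27.
3. bare `raise` re-raises the same TypeError.
4. Outer `except TypeError` matches → answer = 65.
Result: 65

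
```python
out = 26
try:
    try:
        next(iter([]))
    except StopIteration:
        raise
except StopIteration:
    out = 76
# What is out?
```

Step-by-step execution trace:
1. Inner try: `next(iter([]))` raises StopIteration.
2. Inner `except StopIteration` matches; bare `raise` re-raises the same StopIteration.
3. Outer `except StopIteration` matches → out = 76.
Result: 76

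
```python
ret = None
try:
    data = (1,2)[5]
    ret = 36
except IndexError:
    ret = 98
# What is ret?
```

Step-by-step execution trace:
1. `data = (1,2)[5]` raises IndexError.
2. `ret = 36` is not reached.
3. `except IndexError` matches → ret = 98.
Result: 98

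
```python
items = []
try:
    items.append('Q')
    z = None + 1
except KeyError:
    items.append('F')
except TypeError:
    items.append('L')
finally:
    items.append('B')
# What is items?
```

Step-by-step execution trace:
1. try: `items.append('Q')` → items = ['Q'].
2. `z = None + 1` raises TypeError.
3. `except KeyError` does not match TypeError; skipped.
4. `except TypeError` matches → `items.append('L')` → items = ['Q', 'L'].
5. finally always runs: `items.append('B')` → items = ['Q', 'L', 'B'].
Result: ['Q', 'L', 'B']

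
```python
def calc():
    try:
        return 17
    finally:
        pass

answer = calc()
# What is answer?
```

Step-by-step execution trace:
1. `calc()` enters try: `return 17` sets pending return value 17.
2. Before returning, `finally: pass` runs (no effect).
3. calc() returns 17 → answer = 17.
Result: 17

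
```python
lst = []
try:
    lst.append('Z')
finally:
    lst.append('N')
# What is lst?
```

Step-by-step execution trace:
1. try: `lst.append('Z')` → lst = ['Z'].
2. The try body completes without raising.
3. finally always runs: `lst.append('N')` → lst = ['Z', 'N'].
Result: ['Z', 'N']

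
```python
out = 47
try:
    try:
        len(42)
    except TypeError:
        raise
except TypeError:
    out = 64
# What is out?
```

Step-by-step execution trace:
1. Inner try: `len(42)` raises TypeError.
2. Inner `except TypeError` matches; bare `raise` re-raises the same TypeError.
3. Outer `except TypeError` matches → out = 64.
Result: 64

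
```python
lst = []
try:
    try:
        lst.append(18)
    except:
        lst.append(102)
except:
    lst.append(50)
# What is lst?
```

Step-by-step execution trace:
1. Inner try: `lst.append(18)` → lst = [18]. No exception raised.
2. Inner `except` is skipped.
3. Inner try completes normally; outer `except` is skipped.
Result: [18]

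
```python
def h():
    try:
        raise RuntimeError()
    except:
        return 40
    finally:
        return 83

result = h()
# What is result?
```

Step-by-step execution trace:
1. `h()` enters try: `raise RuntimeError()` raises RuntimeError.
2. bare `except` matches → `return 40` sets pending return value 40.
3. Before returning, `finally: return 83` runs and overrides the pending return.
4. h() returns 83 → result = 83.
Result: 83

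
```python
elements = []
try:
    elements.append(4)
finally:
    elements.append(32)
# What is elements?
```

Step-by-step execution trace:
1. try: `elements.append(4)` → elements = [4].
2. The try body completes without raising.
3. finally always runs: `elements.append(32)` → elements = [4, 32].
Result: [4, 32]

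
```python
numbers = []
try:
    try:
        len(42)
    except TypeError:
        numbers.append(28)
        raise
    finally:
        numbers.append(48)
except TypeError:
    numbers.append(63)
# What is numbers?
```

Step-by-step execution trace:
1. Inner try: `len(42)` raises TypeError.
2. Inner `except TypeError` matches → `numbers.append(28)` → numbers = [28].
3. bare `raise` re-raises TypeError.
4. Inner `finally` runs during unwinding: `numbers.append(48)` → numbers = [28, 48].
5. Outer `except TypeError` matches → `numbers.append(63)` → numbers = [28, 48, 63].
Result: [28, 48, 63]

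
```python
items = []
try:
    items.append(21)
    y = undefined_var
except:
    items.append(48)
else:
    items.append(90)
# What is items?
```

Step-by-step execution trace:
1. try: `items.append(21)` → items = [21].
2. `y = undefined_var` raises NameError.
3. bare `except` matches → `items.append(48)` → items = [21, 48].
4. `else` is skipped (an exception was raised).
Result: [21, 48]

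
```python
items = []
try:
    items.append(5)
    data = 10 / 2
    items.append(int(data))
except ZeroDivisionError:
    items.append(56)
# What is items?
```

Step-by-step execution trace:
1. try: `items.append(5)` → items = [5].
2. `data = 10 / 2` → data = 5.0. No exception raised.
3. `items.append(int(data))` → items = [5, 5].
4. `except ZeroDivisionError` is skipped (no exception was raised).
Result: [5, 5]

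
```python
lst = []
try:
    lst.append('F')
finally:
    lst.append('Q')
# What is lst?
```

Step-by-step execution trace:
1. try: `lst.append('F')` → lst = ['F'].
2. The try body completes without raising.
3. finally always runs: `lst.append('Q')` → lst = ['F', 'Q'].
Result: ['F', 'Q']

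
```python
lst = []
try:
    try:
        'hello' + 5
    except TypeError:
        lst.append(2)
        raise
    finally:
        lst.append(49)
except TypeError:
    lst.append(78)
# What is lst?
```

Step-by-step execution trace:
1. Inner try: `'hello' + 5` raises TypeError.
2. Inner `except TypeError` matches → `lst.append(2)` → lst = [2].
3. bare `raise` re-raises TypeError.
4. Inner `finally` runs during unwinding: `lst.append(49)` → lst = [2, 49].
5. Outer `except TypeError` matches → `lst.append(78)` → lst = [2, 49, 78].
Result: [2, 49, 78]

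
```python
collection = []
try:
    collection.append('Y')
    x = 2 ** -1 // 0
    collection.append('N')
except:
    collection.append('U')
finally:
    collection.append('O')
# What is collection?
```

Step-by-step execution trace:
1. try: `collection.append('Y')` → collection = ['Y'].
2. `x = 2 ** -1 // 0` raises ZeroDivisionError; `collection.append('N')` is not reached.
3. bare `except` matches → `collection.append('U')` → collection = ['Y', 'U'].
4. finally always runs: `collection.append('O')` → collection = ['Y', 'U', 'O'].
Result: ['Y', 'U', 'O']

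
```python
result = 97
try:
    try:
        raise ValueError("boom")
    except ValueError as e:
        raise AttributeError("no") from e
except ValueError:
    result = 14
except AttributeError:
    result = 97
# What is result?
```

Step-by-step execution trace:
1. Inner try raises ValueError; inner `except ValueError as e` catches it.
2. `raise AttributeError(...) from e` raises AttributeError (ValueError is attached as __cause__, but only AttributeError is active).
3. Outer `except ValueError` does not match AttributeError; skipped.
4. Outer `except AttributeError` matches → result = 97.
Result: 97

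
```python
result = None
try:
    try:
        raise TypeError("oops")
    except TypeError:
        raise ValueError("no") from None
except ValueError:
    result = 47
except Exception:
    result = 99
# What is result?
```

Step-by-step execution trace:
1. Inner try raises TypeError; inner `except TypeError` catches it.
2. `raise ValueError(...) from None` raises ValueError (from None suppresses __context__, but the active exception is still ValueError).
3. Outer `except ValueError` matches → result = 47.
4. `except Exception` is not reached.
Result: 47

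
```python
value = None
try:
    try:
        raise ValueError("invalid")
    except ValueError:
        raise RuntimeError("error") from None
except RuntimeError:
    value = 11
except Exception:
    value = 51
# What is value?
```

Step-by-step execution trace:
1. Inner try raises ValueError; inner `except ValueError` catches it.
2. `raise RuntimeError(...) from None` raises RuntimeError (from None suppresses __context__, but the active exception is still RuntimeError).
3. Outer `except RuntimeError` matches → value = 11.
4. `except Exception` is not reached.
Result: 11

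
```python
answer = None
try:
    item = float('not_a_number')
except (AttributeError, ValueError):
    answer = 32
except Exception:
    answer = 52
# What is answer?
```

Step-by-step execution trace:
1. `item = float('not_a_number')` raises ValueError.
2. `except (AttributeError, ValueError)` matches (ValueError is in the tuple) → answer = 32.
3. `except Exception` is not reached.
Result: 32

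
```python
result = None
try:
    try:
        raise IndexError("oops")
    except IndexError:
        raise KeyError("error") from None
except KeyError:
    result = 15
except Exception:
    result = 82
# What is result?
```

Step-by-step execution trace:
1. Inner try raises IndexError; inner `except IndexError` catches it.
2. `raise KeyError(...) from None` raises KeyError (from None suppresses __context__, but the active exception is still KeyError).
3. Outer `except KeyError` matches → result = 15.
4. `except Exception` is not reached.
Result: 15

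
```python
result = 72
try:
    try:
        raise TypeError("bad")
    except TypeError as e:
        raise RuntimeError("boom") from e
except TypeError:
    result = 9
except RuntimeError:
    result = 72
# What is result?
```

Step-by-step execution trace:
1. Inner try raises TypeError; inner `except TypeError as e` catches it.
2. `raise RuntimeError(...) from e` raises RuntimeError (TypeError is attached as __cause__, but only RuntimeError is active).
3. Outer `except TypeError` does not match RuntimeError; skipped.
4. Outer `except RuntimeError` matches → result = 72.
Result: 72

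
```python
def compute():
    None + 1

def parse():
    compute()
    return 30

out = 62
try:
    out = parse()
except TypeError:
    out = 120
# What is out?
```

Step-by-step execution trace:
1. out starts at 62.
2. try: `parse()` calls `compute()`.
3. `compute()` evaluates `None + 1`, which raises TypeError; it propagates through parse (uncaught).
4. `return 30` in parse is not reached; the assignment to out does not complete.
5. `except TypeError` matches → out = 120.
Result: 120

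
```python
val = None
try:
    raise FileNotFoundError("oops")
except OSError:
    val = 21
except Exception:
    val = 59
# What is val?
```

Step-by-step execution trace:
1. `raise FileNotFoundError(...)` raises FileNotFoundError.
2. `except OSError` matches (FileNotFoundError is a subclass of OSError) → val = 21.
3. `except Exception` is not reached.
Result: 21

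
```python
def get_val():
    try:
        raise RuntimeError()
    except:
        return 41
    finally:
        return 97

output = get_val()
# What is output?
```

Step-by-step execution trace:
1. `get_val()` enters try: `raise RuntimeError()` raises RuntimeError.
2. bare `except` matches → `return 41` sets pending return value 41.
3. Before returning, `finally: return 97` runs and overrides the pending return.
4. get_val() returns 97 → output = 97.
Result: 97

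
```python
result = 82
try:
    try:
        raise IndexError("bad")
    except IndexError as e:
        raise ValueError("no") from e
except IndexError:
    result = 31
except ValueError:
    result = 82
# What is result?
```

Step-by-step execution trace:
1. Inner try raises IndexError; inner `except IndexError as e` catches it.
2. `raise ValueError(...) from e` raises ValueError (IndexError is attached as __cause__, but only ValueError is active).
3. Outer `except IndexError` does not match ValueError; skipped.
4. Outer `except ValueError` matches → result = 82.
Result: 82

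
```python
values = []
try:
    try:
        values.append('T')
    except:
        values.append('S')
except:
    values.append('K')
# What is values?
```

Step-by-step execution trace:
1. Inner try: `values.append('T')` → values = ['T']. No exception raised.
2. Inner `except` is skipped.
3. Inner try completes normally; outer `except` is skipped.
Result: ['T']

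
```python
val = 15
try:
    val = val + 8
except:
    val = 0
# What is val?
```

Step-by-step execution trace:
1. val starts at 15.
2. try: `val = val + 8` → val = 23. No exception raised.
3. `except` is skipped.
Result: 23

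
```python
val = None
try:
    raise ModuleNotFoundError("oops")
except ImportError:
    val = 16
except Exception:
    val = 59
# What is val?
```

Step-by-step execution trace:
1. `raise ModuleNotFoundError(...)` raises ModuleNotFoundError.
2. `except ImportError` matches (ModuleNotFoundError is a subclass of ImportError) → val = 16.
3. `except Exception` is not reached.
Result: 16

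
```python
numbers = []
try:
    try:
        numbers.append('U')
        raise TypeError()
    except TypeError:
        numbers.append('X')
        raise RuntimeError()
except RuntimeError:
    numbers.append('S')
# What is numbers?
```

Step-by-step execution trace:
1. Inner try: `numbers.append('U')` → numbers = ['U'].
2. `raise TypeError()` raises TypeError.
3. Inner `except TypeError` matches → `numbers.append('X')` → numbers = ['U', 'X'].
4. `raise RuntimeError()` raises RuntimeError; propagates to outer try.
5. Outer `except RuntimeError` matches → `numbers.append('S')` → numbers = ['U', 'X', 'S'].
Result: ['U', 'X', 'S']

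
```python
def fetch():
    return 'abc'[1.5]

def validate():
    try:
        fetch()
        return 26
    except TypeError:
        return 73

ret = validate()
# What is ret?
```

Step-by-step execution trace:
1. `validate()` calls `fetch()`.
2. `fetch()` evaluates `'abc'[1.5]`, which raises TypeError; it propagates to the caller.
3. `return 26` is not reached.
4. `except TypeError` in validate matches → returns 73.
5. ret = 73.
Result: 73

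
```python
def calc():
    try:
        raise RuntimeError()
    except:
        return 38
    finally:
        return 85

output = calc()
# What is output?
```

Step-by-step execution trace:
1. `calc()` enters try: `raise RuntimeError()` raises RuntimeError.
2. bare `except` matches → `return 38` sets pending return value 38.
3. Before returning, `finally: return 85` runs and overrides the pending return.
4. calc() returns 85 → output = 85.
Result: 85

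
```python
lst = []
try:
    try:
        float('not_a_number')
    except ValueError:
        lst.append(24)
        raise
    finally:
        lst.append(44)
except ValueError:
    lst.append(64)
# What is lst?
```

Step-by-step execution trace:
1. Inner try: `float('not_a_number')` raises ValueError.
2. Inner `except ValueError` matches → `lst.append(24)` → lst = [24].
3. bare `raise` re-raises ValueError.
4. Inner `finally` runs during unwinding: `lst.append(44)` → lst = [24, 44].
5. Outer `except ValueError` matches → `lst.append(64)` → lst = [24, 44, 64].
Result: [24, 44, 64]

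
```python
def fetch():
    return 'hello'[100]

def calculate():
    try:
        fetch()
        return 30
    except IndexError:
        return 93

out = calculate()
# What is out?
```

Step-by-step execution trace:
1. `calculate()` calls `fetch()`.
2. `fetch()` evaluates `'hello'[100]`, which raises IndexError; it propagates to the caller.
3. `return 30` is not reached.
4. `except IndexError` in calculate matches → returns 93.
5. out = 93.
Result: 93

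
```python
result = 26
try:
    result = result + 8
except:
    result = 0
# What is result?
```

Step-by-step execution trace:
1. result starts at 26.
2. try: `result = result + 8` → result = 34. No exception raised.
3. `except` is skipped.
Result: 34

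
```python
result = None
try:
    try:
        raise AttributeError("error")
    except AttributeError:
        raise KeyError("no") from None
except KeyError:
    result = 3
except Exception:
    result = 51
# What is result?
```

Step-by-step execution trace:
1. Inner try raises AttributeError; inner `except AttributeError` catches it.
2. `raise KeyError(...) from None` raises KeyError (from None suppresses __context__, but the active exception is still KeyError).
3. Outer `except KeyError` matches → result = 3.
4. `except Exception` is not reached.
Result: 3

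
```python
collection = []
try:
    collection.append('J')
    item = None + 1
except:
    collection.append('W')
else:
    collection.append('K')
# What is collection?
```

Step-by-step execution trace:
1. try: `collection.append('J')` → collection = ['J'].
2. `item = None + 1` raises TypeError.
3. bare `except` matches → `collection.append('W')` → collection = ['J', 'W'].
4. `else` is skipped (an exception was raised).
Result: ['J', 'W']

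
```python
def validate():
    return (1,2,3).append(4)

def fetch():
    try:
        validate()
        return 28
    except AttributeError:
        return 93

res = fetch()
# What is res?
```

Step-by-step execution trace:
1. `fetch()` calls `validate()`.
2. `validate()` evaluates `(1,2,3).append(4)`, which raises AttributeError; it propagates to the caller.
3. `return 28` is not reached.
4. `except AttributeError` in fetch matches → returns 93.
5. res = 93.
Result: 93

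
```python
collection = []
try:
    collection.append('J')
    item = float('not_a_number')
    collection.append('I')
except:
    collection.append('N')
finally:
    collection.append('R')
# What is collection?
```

Step-by-step execution trace:
1. try: `collection.append('J')` → collection = ['J'].
2. `item = float('not_a_number')` raises ValueError; `collection.append('I')` is not reached.
3. bare `except` matches → `collection.append('N')` → collection = ['J', 'N'].
4. finally always runs: `collection.append('R')` → collection = ['J', 'N', 'R'].
Result: ['J', 'N', 'R']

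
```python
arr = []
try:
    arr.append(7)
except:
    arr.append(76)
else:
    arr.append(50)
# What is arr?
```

Step-by-step execution trace:
1. try: `arr.append(7)` → arr = [7]. No exception raised.
2. `except` is skipped.
3. `else` runs (try completed without exception): `arr.append(50)` → arr = [7, 50].
Result: [7, 50]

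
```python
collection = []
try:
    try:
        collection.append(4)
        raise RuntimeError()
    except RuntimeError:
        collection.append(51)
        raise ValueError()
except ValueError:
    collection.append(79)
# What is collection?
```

Step-by-step execution trace:
1. Inner try: `collection.append(4)` → collection = [4].
2. `raise RuntimeError()` raises RuntimeError.
3. Inner `except RuntimeError` matches → `collection.append(51)` → collection = [4, 51].
4. `raise ValueError()` raises ValueError; propagates to outer try.
5. Outer `except ValueError` matches → `collection.append(79)` → collection = [4, 51, 79].
Result: [4, 51, 79]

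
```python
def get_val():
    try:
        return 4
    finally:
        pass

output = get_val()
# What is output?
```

Step-by-step execution trace:
1. `get_val()` enters try: `return 4` sets pending return value 4.
2. Before returning, `finally: pass` runs (no effect).
3. get_val() returns 4 → output = 4.
Result: 4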